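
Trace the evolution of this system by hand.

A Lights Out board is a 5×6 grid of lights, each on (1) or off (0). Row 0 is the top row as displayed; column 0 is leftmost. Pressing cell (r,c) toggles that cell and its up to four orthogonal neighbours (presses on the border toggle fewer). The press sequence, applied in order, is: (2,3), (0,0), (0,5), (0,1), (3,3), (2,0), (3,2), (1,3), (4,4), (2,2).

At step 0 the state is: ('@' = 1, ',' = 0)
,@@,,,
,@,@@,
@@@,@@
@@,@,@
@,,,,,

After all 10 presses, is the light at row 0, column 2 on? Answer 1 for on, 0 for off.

step 0: ,@@,,,
,@,@@,
@@@,@@
@@,@,@
@,,,,,
step 1: ,@@,,,
,@,,@,
@@,@,@
@@,,,@
@,,,,,
step 2: @,@,,,
@@,,@,
@@,@,@
@@,,,@
@,,,,,
step 3: @,@,@@
@@,,@@
@@,@,@
@@,,,@
@,,,,,
step 4: ,@,,@@
@,,,@@
@@,@,@
@@,,,@
@,,,,,
step 5: ,@,,@@
@,,,@@
@@,,,@
@@@@@@
@,,@,,
step 6: ,@,,@@
,,,,@@
,,,,,@
,@@@@@
@,,@,,
step 7: ,@,,@@
,,,,@@
,,@,,@
,,,,@@
@,@@,,
step 8: ,@,@@@
,,@@,@
,,@@,@
,,,,@@
@,@@,,
step 9: ,@,@@@
,,@@,@
,,@@,@
,,,,,@
@,@,@@
step 10: ,@,@@@
,,,@,@
,@,,,@
,,@,,@
@,@,@@

0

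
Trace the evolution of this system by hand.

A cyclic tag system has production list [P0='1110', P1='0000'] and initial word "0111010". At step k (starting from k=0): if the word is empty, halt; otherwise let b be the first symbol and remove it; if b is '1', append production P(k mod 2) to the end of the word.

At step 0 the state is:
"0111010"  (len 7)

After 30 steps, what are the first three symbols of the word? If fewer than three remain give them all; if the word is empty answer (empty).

[0] "0111010"  (len 7)
[1] "111010"  (len 6)
[2] "110100000"  (len 9)
[3] "101000001110"  (len 12)
[4] "010000011100000"  (len 15)
[5] "10000011100000"  (len 14)
[6] "00000111000000000"  (len 17)
[7] "0000111000000000"  (len 16)
[8] "000111000000000"  (len 15)
[9] "00111000000000"  (len 14)
[10] "0111000000000"  (len 13)
[11] "111000000000"  (len 12)
[12] "110000000000000"  (len 15)
[13] "100000000000001110"  (len 18)
[14] "000000000000011100000"  (len 21)
[15] "00000000000011100000"  (len 20)
[16] "0000000000011100000"  (len 19)
[17] "000000000011100000"  (len 18)
[18] "00000000011100000"  (len 17)
[19] "0000000011100000"  (len 16)
[20] "000000011100000"  (len 15)
[21] "00000011100000"  (len 14)
[22] "0000011100000"  (len 13)
[23] "000011100000"  (len 12)
[24] "00011100000"  (len 11)
[25] "0011100000"  (len 10)
[26] "011100000"  (len 9)
[27] "11100000"  (len 8)
[28] "11000000000"  (len 11)
[29] "10000000001110"  (len 14)
[30] "00000000011100000"  (len 17)

000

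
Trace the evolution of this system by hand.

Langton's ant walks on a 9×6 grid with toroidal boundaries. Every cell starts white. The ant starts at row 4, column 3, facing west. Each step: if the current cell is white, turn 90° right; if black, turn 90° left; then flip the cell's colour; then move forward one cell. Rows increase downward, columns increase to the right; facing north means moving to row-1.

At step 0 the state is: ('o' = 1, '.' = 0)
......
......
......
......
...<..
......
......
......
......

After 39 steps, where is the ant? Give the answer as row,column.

4,0

step 0: ......
......
......
......
...<..
......
......
......
......
step 1: ......
......
......
...^..
...o..
......
......
......
......
step 2: ......
......
......
...o>.
...o..
......
......
......
......
step 3: ......
......
......
...oo.
...ov.
......
......
......
......
step 4: ......
......
......
...oo.
...<o.
......
......
......
......
step 5: ......
......
......
...oo.
....o.
...v..
......
......
......
step 6: ......
......
......
...oo.
....o.
..<o..
......
......
......
step 7: ......
......
......
...oo.
..^.o.
..oo..
......
......
......
step 8: ......
......
......
...oo.
..o>o.
..oo..
......
......
......
step 9: ......
......
......
...oo.
..ooo.
..ov..
......
......
......
step 10: ......
......
......
...oo.
..ooo.
..o.>.
......
......
......
step 11: ......
......
......
...oo.
..ooo.
..o.o.
....v.
......
......
step 12: ......
......
......
...oo.
..ooo.
..o.o.
...<o.
......
......
step 13: ......
......
......
...oo.
..ooo.
..o^o.
...oo.
......
......
step 14: ......
......
......
...oo.
..ooo.
..oo>.
...oo.
......
......
step 15: ......
......
......
...oo.
..oo^.
..oo..
...oo.
......
......
step 16: ......
......
......
...oo.
..o<..
..oo..
...oo.
......
......
step 17: ......
......
......
...oo.
..o...
..ov..
...oo.
......
......
step 18: ......
......
......
...oo.
..o...
..o.>.
...oo.
......
......
step 19: ......
......
......
...oo.
..o...
..o.o.
...ov.
......
......
step 20: ......
......
......
...oo.
..o...
..o.o.
...o.>
......
......
step 21: ......
......
......
...oo.
..o...
..o.o.
...o.o
.....v
......
step 22: ......
......
......
...oo.
..o...
..o.o.
...o.o
....<o
......
step 23: ......
......
......
...oo.
..o...
..o.o.
...o^o
....oo
......
step 24: ......
......
......
...oo.
..o...
..o.o.
...oo>
....oo
......
step 25: ......
......
......
...oo.
..o...
..o.o^
...oo.
....oo
......
step 26: ......
......
......
...oo.
..o...
>.o.oo
...oo.
....oo
......
step 27: ......
......
......
...oo.
..o...
o.o.oo
v..oo.
....oo
......
step 28: ......
......
......
...oo.
..o...
o.o.oo
o..oo<
....oo
......
step 29: ......
......
......
...oo.
..o...
o.o.o^
o..ooo
....oo
......
step 30: ......
......
......
...oo.
..o...
o.o.<.
o..ooo
....oo
......
step 31: ......
......
......
...oo.
..o...
o.o...
o..ovo
....oo
......
step 32: ......
......
......
...oo.
..o...
o.o...
o..o.>
....oo
......
step 33: ......
......
......
...oo.
..o...
o.o..^
o..o..
....oo
......
step 34: ......
......
......
...oo.
..o...
>.o..o
o..o..
....oo
......
step 35: ......
......
......
...oo.
^.o...
..o..o
o..o..
....oo
......
step 36: ......
......
......
...oo.
o>o...
..o..o
o..o..
....oo
......
step 37: ......
......
......
...oo.
ooo...
.vo..o
o..o..
....oo
......
step 38: ......
......
......
...oo.
ooo...
<oo..o
o..o..
....oo
......
step 39: ......
......
......
...oo.
^oo...
ooo..o
o..o..
....oo
......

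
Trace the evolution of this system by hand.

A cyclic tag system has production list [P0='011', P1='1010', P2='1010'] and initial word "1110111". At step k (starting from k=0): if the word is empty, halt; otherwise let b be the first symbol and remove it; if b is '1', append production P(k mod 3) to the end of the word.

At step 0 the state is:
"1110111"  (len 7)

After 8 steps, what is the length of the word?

t=0: "1110111"  (len 7)
t=1: "110111011"  (len 9)
t=2: "101110111010"  (len 12)
t=3: "011101110101010"  (len 15)
t=4: "11101110101010"  (len 14)
t=5: "11011101010101010"  (len 17)
t=6: "10111010101010101010"  (len 20)
t=7: "0111010101010101010011"  (len 22)
t=8: "111010101010101010011"  (len 21)

21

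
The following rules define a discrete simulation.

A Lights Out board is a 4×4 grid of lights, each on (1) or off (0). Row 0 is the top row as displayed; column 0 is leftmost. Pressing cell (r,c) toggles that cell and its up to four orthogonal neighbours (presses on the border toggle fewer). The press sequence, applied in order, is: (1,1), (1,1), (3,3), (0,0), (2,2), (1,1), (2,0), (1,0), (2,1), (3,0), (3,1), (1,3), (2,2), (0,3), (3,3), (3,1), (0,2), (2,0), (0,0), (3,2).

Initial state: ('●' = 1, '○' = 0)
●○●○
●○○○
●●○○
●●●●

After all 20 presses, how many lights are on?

7

t=0: ●○●○
●○○○
●●○○
●●●●
t=1: ●●●○
○●●○
●○○○
●●●●
t=2: ●○●○
●○○○
●●○○
●●●●
t=3: ●○●○
●○○○
●●○●
●●○○
t=4: ○●●○
○○○○
●●○●
●●○○
t=5: ○●●○
○○●○
●○●○
●●●○
t=6: ○○●○
●●○○
●●●○
●●●○
t=7: ○○●○
○●○○
○○●○
○●●○
t=8: ●○●○
●○○○
●○●○
○●●○
t=9: ●○●○
●●○○
○●○○
○○●○
t=10: ●○●○
●●○○
●●○○
●●●○
t=11: ●○●○
●●○○
●○○○
○○○○
t=12: ●○●●
●●●●
●○○●
○○○○
t=13: ●○●●
●●○●
●●●○
○○●○
t=14: ●○○○
●●○○
●●●○
○○●○
t=15: ●○○○
●●○○
●●●●
○○○●
t=16: ●○○○
●●○○
●○●●
●●●●
t=17: ●●●●
●●●○
●○●●
●●●●
t=18: ●●●●
○●●○
○●●●
○●●●
t=19: ○○●●
●●●○
○●●●
○●●●
t=20: ○○●●
●●●○
○●○●
○○○○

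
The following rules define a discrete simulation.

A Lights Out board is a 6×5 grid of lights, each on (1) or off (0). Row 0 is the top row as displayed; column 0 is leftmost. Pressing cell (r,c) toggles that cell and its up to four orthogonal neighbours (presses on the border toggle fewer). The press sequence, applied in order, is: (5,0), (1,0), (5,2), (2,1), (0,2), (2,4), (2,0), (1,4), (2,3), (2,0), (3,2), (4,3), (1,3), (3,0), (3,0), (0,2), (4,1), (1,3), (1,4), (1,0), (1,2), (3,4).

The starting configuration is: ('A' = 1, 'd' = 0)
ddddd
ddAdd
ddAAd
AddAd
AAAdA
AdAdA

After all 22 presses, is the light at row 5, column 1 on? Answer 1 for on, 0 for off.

1

0) ddddd
ddAdd
ddAAd
AddAd
AAAdA
AdAdA
1) ddddd
ddAdd
ddAAd
AddAd
dAAdA
dAAdA
2) Adddd
AAAdd
AdAAd
AddAd
dAAdA
dAAdA
3) Adddd
AAAdd
AdAAd
AddAd
dAddA
dddAA
4) Adddd
AdAdd
dAdAd
AAdAd
dAddA
dddAA
5) AAAAd
Adddd
dAdAd
AAdAd
dAddA
dddAA
6) AAAAd
AdddA
dAddA
AAdAA
dAddA
dddAA
7) AAAAd
ddddA
AdddA
dAdAA
dAddA
dddAA
8) AAAAA
dddAd
Adddd
dAdAA
dAddA
dddAA
9) AAAAA
ddddd
AdAAA
dAddA
dAddA
dddAA
10) AAAAA
Adddd
dAAAA
AAddA
dAddA
dddAA
11) AAAAA
Adddd
dAdAA
AdAAA
dAAdA
dddAA
12) AAAAA
Adddd
dAdAA
AdAdA
dAdAd
ddddA
13) AAAdA
AdAAA
dAddA
AdAdA
dAdAd
ddddA
14) AAAdA
AdAAA
AAddA
dAAdA
AAdAd
ddddA
15) AAAdA
AdAAA
dAddA
AdAdA
dAdAd
ddddA
16) AddAA
AddAA
dAddA
AdAdA
dAdAd
ddddA
17) AddAA
AddAA
dAddA
AAAdA
AdAAd
dAddA
18) AdddA
AdAdd
dAdAA
AAAdA
AdAAd
dAddA
19) Adddd
AdAAA
dAdAd
AAAdA
AdAAd
dAddA
20) ddddd
dAAAA
AAdAd
AAAdA
AdAAd
dAddA
21) ddAdd
ddddA
AAAAd
AAAdA
AdAAd
dAddA
22) ddAdd
ddddA
AAAAA
AAAAd
AdAAA
dAddA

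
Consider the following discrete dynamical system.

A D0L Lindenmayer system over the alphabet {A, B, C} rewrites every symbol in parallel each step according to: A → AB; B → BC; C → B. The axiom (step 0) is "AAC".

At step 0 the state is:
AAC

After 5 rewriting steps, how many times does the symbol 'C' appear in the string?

17

gen 0: AAC
gen 1: ABABB
gen 2: ABBCABBCBC
gen 3: ABBCBCBABBCBCBBCB
gen 4: ABBCBCBBCBBCABBCBCBBCBBCBCBBC
gen 5: ABBCBCBBCBBCBCBBCBCBABBCBCBBCBBCBCBBCBCBBCBBCBCB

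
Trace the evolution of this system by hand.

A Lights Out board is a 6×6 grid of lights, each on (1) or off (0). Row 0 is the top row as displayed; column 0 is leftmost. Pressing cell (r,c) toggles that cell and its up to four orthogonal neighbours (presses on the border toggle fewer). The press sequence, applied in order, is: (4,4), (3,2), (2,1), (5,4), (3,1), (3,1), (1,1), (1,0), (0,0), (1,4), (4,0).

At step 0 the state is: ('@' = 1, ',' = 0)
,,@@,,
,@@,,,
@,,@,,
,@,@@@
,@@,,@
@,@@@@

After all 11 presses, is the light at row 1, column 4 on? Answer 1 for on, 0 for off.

gen 0: ,,@@,,
,@@,,,
@,,@,,
,@,@@@
,@@,,@
@,@@@@
gen 1: ,,@@,,
,@@,,,
@,,@,,
,@,@,@
,@@@@,
@,@@,@
gen 2: ,,@@,,
,@@,,,
@,@@,,
,,@,,@
,@,@@,
@,@@,@
gen 3: ,,@@,,
,,@,,,
,@,@,,
,@@,,@
,@,@@,
@,@@,@
gen 4: ,,@@,,
,,@,,,
,@,@,,
,@@,,@
,@,@,,
@,@,@,
gen 5: ,,@@,,
,,@,,,
,,,@,,
@,,,,@
,,,@,,
@,@,@,
gen 6: ,,@@,,
,,@,,,
,@,@,,
,@@,,@
,@,@,,
@,@,@,
gen 7: ,@@@,,
@@,,,,
,,,@,,
,@@,,@
,@,@,,
@,@,@,
gen 8: @@@@,,
,,,,,,
@,,@,,
,@@,,@
,@,@,,
@,@,@,
gen 9: ,,@@,,
@,,,,,
@,,@,,
,@@,,@
,@,@,,
@,@,@,
gen 10: ,,@@@,
@,,@@@
@,,@@,
,@@,,@
,@,@,,
@,@,@,
gen 11: ,,@@@,
@,,@@@
@,,@@,
@@@,,@
@,,@,,
,,@,@,

1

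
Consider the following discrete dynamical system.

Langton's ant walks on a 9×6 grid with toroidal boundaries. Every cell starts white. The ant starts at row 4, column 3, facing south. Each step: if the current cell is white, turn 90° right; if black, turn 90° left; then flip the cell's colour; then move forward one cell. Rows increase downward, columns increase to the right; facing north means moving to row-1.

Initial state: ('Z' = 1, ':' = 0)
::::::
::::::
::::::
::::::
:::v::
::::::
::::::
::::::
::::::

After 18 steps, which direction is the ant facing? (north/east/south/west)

north

step 0: ::::::
::::::
::::::
::::::
:::v::
::::::
::::::
::::::
::::::
step 1: ::::::
::::::
::::::
::::::
::<Z::
::::::
::::::
::::::
::::::
step 2: ::::::
::::::
::::::
::^:::
::ZZ::
::::::
::::::
::::::
::::::
step 3: ::::::
::::::
::::::
::Z>::
::ZZ::
::::::
::::::
::::::
::::::
step 4: ::::::
::::::
::::::
::ZZ::
::Zv::
::::::
::::::
::::::
::::::
step 5: ::::::
::::::
::::::
::ZZ::
::Z:>:
::::::
::::::
::::::
::::::
step 6: ::::::
::::::
::::::
::ZZ::
::Z:Z:
::::v:
::::::
::::::
::::::
step 7: ::::::
::::::
::::::
::ZZ::
::Z:Z:
:::<Z:
::::::
::::::
::::::
step 8: ::::::
::::::
::::::
::ZZ::
::Z^Z:
:::ZZ:
::::::
::::::
::::::
step 9: ::::::
::::::
::::::
::ZZ::
::ZZ>:
:::ZZ:
::::::
::::::
::::::
step 10: ::::::
::::::
::::::
::ZZ^:
::ZZ::
:::ZZ:
::::::
::::::
::::::
step 11: ::::::
::::::
::::::
::ZZZ>
::ZZ::
:::ZZ:
::::::
::::::
::::::
step 12: ::::::
::::::
::::::
::ZZZZ
::ZZ:v
:::ZZ:
::::::
::::::
::::::
step 13: ::::::
::::::
::::::
::ZZZZ
::ZZ<Z
:::ZZ:
::::::
::::::
::::::
step 14: ::::::
::::::
::::::
::ZZ^Z
::ZZZZ
:::ZZ:
::::::
::::::
::::::
step 15: ::::::
::::::
::::::
::Z<:Z
::ZZZZ
:::ZZ:
::::::
::::::
::::::
step 16: ::::::
::::::
::::::
::Z::Z
::ZvZZ
:::ZZ:
::::::
::::::
::::::
step 17: ::::::
::::::
::::::
::Z::Z
::Z:>Z
:::ZZ:
::::::
::::::
::::::
step 18: ::::::
::::::
::::::
::Z:^Z
::Z::Z
:::ZZ:
::::::
::::::
::::::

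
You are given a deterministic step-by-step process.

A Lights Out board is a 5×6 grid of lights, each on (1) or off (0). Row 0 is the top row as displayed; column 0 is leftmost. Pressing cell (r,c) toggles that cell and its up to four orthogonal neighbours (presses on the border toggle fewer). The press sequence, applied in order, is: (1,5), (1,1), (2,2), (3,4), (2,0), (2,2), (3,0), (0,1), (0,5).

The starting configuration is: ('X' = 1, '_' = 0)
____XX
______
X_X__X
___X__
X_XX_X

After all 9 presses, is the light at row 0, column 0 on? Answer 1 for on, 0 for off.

0) ____XX
______
X_X__X
___X__
X_XX_X
1) ____X_
____XX
X_X___
___X__
X_XX_X
2) _X__X_
XXX_XX
XXX___
___X__
X_XX_X
3) _X__X_
XX__XX
X__X__
__XX__
X_XX_X
4) _X__X_
XX__XX
X__XX_
__X_XX
X_XXXX
5) _X__X_
_X__XX
_X_XX_
X_X_XX
X_XXXX
6) _X__X_
_XX_XX
__X_X_
X___XX
X_XXXX
7) _X__X_
_XX_XX
X_X_X_
_X__XX
__XXXX
8) X_X_X_
__X_XX
X_X_X_
_X__XX
__XXXX
9) X_X__X
__X_X_
X_X_X_
_X__XX
__XXXX

1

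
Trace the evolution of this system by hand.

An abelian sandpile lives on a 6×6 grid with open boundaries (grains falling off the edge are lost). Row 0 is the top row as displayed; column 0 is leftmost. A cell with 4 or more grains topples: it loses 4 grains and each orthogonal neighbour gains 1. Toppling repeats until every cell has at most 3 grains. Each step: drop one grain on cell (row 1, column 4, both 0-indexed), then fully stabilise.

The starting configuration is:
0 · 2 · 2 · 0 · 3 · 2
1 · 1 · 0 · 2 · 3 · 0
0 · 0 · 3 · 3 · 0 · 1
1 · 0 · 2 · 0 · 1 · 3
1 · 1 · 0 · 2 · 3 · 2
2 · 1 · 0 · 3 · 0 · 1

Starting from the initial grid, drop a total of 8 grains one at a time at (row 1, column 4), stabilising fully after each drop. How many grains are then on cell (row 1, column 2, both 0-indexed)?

[0] 0 · 2 · 2 · 0 · 3 · 2
1 · 1 · 0 · 2 · 3 · 0
0 · 0 · 3 · 3 · 0 · 1
1 · 0 · 2 · 0 · 1 · 3
1 · 1 · 0 · 2 · 3 · 2
2 · 1 · 0 · 3 · 0 · 1
[1] 0 · 2 · 2 · 1 · 0 · 3
1 · 1 · 0 · 3 · 1 · 1
0 · 0 · 3 · 3 · 1 · 1
1 · 0 · 2 · 0 · 1 · 3
1 · 1 · 0 · 2 · 3 · 2
2 · 1 · 0 · 3 · 0 · 1
[2] 0 · 2 · 2 · 1 · 0 · 3
1 · 1 · 0 · 3 · 2 · 1
0 · 0 · 3 · 3 · 1 · 1
1 · 0 · 2 · 0 · 1 · 3
1 · 1 · 0 · 2 · 3 · 2
2 · 1 · 0 · 3 · 0 · 1
[3] 0 · 2 · 2 · 1 · 0 · 3
1 · 1 · 0 · 3 · 3 · 1
0 · 0 · 3 · 3 · 1 · 1
1 · 0 · 2 · 0 · 1 · 3
1 · 1 · 0 · 2 · 3 · 2
2 · 1 · 0 · 3 · 0 · 1
[4] 0 · 2 · 2 · 2 · 1 · 3
1 · 1 · 2 · 1 · 1 · 2
0 · 1 · 0 · 1 · 3 · 1
1 · 0 · 3 · 1 · 1 · 3
1 · 1 · 0 · 2 · 3 · 2
2 · 1 · 0 · 3 · 0 · 1
[5] 0 · 2 · 2 · 2 · 1 · 3
1 · 1 · 2 · 1 · 2 · 2
0 · 1 · 0 · 1 · 3 · 1
1 · 0 · 3 · 1 · 1 · 3
1 · 1 · 0 · 2 · 3 · 2
2 · 1 · 0 · 3 · 0 · 1
[6] 0 · 2 · 2 · 2 · 1 · 3
1 · 1 · 2 · 1 · 3 · 2
0 · 1 · 0 · 1 · 3 · 1
1 · 0 · 3 · 1 · 1 · 3
1 · 1 · 0 · 2 · 3 · 2
2 · 1 · 0 · 3 · 0 · 1
[7] 0 · 2 · 2 · 2 · 2 · 3
1 · 1 · 2 · 2 · 1 · 3
0 · 1 · 0 · 2 · 0 · 2
1 · 0 · 3 · 1 · 2 · 3
1 · 1 · 0 · 2 · 3 · 2
2 · 1 · 0 · 3 · 0 · 1
[8] 0 · 2 · 2 · 2 · 2 · 3
1 · 1 · 2 · 2 · 2 · 3
0 · 1 · 0 · 2 · 0 · 2
1 · 0 · 3 · 1 · 2 · 3
1 · 1 · 0 · 2 · 3 · 2
2 · 1 · 0 · 3 · 0 · 1

2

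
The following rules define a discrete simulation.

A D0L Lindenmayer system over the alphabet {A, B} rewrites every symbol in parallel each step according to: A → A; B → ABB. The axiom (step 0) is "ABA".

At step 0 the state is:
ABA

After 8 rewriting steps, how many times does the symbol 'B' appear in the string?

k=0  ABA
k=1  AABBA
k=2  AAABBABBA
k=3  AAAABBABBAABBABBA
k=4  AAAAABBABBAABBABBAAABBABBAABBABBA
k=5  AAAAAABBABBAABBABBAAABBABBAABBABBAAAABBABBAABBABBAAABBABBAABBABBA
k=6  AAAAAAABBABBAABBABBAAABBABBAABBABBAAAABBABBAABBABBAAABBABB…BABBAABBABBAAABBABBAABBABBAAAABBABBAABBABBAAABBABBAABBABBA  (len 129)
k=7  AAAAAAAABBABBAABBABBAAABBABBAABBABBAAAABBABBAABBABBAAABBAB…BABBAABBABBAAABBABBAABBABBAAAABBABBAABBABBAAABBABBAABBABBA  (len 257)
k=8  AAAAAAAAABBABBAABBABBAAABBABBAABBABBAAAABBABBAABBABBAAABBA…BABBAABBABBAAABBABBAABBABBAAAABBABBAABBABBAAABBABBAABBABBA  (len 513)

256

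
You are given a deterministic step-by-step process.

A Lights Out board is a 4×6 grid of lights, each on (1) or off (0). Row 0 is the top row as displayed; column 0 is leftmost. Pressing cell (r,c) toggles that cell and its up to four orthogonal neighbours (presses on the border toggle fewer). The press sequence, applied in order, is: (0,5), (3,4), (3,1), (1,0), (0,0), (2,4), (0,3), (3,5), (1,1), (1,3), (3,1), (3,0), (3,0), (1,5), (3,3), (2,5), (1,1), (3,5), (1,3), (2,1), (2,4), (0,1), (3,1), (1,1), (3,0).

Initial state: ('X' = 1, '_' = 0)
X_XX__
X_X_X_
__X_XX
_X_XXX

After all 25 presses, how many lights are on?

[0] X_XX__
X_X_X_
__X_XX
_X_XXX
[1] X_XXXX
X_X_XX
__X_XX
_X_XXX
[2] X_XXXX
X_X_XX
__X__X
_X____
[3] X_XXXX
X_X_XX
_XX__X
X_X___
[4] __XXXX
_XX_XX
XXX__X
X_X___
[5] XXXXXX
XXX_XX
XXX__X
X_X___
[6] XXXXXX
XXX__X
XXXXX_
X_X_X_
[7] XX___X
XXXX_X
XXXXX_
X_X_X_
[8] XX___X
XXXX_X
XXXXXX
X_X__X
[9] X____X
___X_X
X_XXXX
X_X__X
[10] X__X_X
__X_XX
X_X_XX
X_X__X
[11] X__X_X
__X_XX
XXX_XX
_X___X
[12] X__X_X
__X_XX
_XX_XX
X____X
[13] X__X_X
__X_XX
XXX_XX
_X___X
[14] X__X__
__X___
XXX_X_
_X___X
[15] X__X__
__X___
XXXXX_
_XXXXX
[16] X__X__
__X__X
XXXX_X
_XXXX_
[17] XX_X__
XX___X
X_XX_X
_XXXX_
[18] XX_X__
XX___X
X_XX__
_XXX_X
[19] XX____
XXXXXX
X_X___
_XXX_X
[20] XX____
X_XXXX
_X____
__XX_X
[21] XX____
X_XX_X
_X_XXX
__XXXX
[22] __X___
XXXX_X
_X_XXX
__XXXX
[23] __X___
XXXX_X
___XXX
XX_XXX
[24] _XX___
___X_X
_X_XXX
XX_XXX
[25] _XX___
___X_X
XX_XXX
___XXX

12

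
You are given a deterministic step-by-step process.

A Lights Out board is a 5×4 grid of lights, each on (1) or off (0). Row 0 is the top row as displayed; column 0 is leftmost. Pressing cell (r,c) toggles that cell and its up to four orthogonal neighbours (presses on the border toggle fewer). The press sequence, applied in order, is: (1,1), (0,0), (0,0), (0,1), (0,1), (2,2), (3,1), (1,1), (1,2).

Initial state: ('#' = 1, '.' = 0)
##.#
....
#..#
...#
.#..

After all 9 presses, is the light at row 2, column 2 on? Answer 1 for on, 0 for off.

gen 0: ##.#
....
#..#
...#
.#..
gen 1: #..#
###.
##.#
...#
.#..
gen 2: .#.#
.##.
##.#
...#
.#..
gen 3: #..#
###.
##.#
...#
.#..
gen 4: .###
#.#.
##.#
...#
.#..
gen 5: #..#
###.
##.#
...#
.#..
gen 6: #..#
##..
#.#.
..##
.#..
gen 7: #..#
##..
###.
##.#
....
gen 8: ##.#
..#.
#.#.
##.#
....
gen 9: ####
.#.#
#...
##.#
....

0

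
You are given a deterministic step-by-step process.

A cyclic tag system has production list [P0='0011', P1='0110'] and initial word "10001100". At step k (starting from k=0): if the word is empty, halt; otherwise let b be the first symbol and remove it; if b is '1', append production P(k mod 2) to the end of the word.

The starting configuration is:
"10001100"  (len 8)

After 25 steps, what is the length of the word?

step 0: "10001100"  (len 8)
step 1: "00011000011"  (len 11)
step 2: "0011000011"  (len 10)
step 3: "011000011"  (len 9)
step 4: "11000011"  (len 8)
step 5: "10000110011"  (len 11)
step 6: "00001100110110"  (len 14)
step 7: "0001100110110"  (len 13)
step 8: "001100110110"  (len 12)
step 9: "01100110110"  (len 11)
step 10: "1100110110"  (len 10)
step 11: "1001101100011"  (len 13)
step 12: "0011011000110110"  (len 16)
step 13: "011011000110110"  (len 15)
step 14: "11011000110110"  (len 14)
step 15: "10110001101100011"  (len 17)
step 16: "01100011011000110110"  (len 20)
step 17: "1100011011000110110"  (len 19)
step 18: "1000110110001101100110"  (len 22)
step 19: "0001101100011011001100011"  (len 25)
step 20: "001101100011011001100011"  (len 24)
step 21: "01101100011011001100011"  (len 23)
step 22: "1101100011011001100011"  (len 22)
step 23: "1011000110110011000110011"  (len 25)
step 24: "0110001101100110001100110110"  (len 28)
step 25: "110001101100110001100110110"  (len 27)

27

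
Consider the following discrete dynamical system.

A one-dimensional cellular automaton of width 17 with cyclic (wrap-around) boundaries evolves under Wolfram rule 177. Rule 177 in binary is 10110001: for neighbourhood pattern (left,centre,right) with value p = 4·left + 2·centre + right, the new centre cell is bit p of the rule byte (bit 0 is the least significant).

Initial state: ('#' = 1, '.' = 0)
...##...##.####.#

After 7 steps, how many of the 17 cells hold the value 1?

6

k=0  ...##...##.####.#
k=1  ##...##...#.##.#.
k=2  ..##...##..#..#.#
k=3  #...##...#..#..#.
k=4  .##...##..#..#..#
k=5  #..##...#..#..#..
k=6  .#...##..#..#..#.
k=7  ..##...#..#..#..#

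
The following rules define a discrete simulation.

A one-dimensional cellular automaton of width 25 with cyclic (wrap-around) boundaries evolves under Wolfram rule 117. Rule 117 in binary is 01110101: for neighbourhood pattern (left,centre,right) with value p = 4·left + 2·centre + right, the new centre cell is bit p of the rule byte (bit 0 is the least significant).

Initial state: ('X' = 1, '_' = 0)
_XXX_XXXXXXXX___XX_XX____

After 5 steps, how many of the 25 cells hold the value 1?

gen 0: _XXX_XXXXXXXX___XX_XX____
gen 1: ___XX_______XXX__XX_XXXXX
gen 2: XX__XXXXXXX___XX__XX____X
gen 3: _XX_______XXX__XX__XXXX__
gen 4: __XXXXXXX___XX__XX____XXX
gen 5: X_______XXX__XX__XXXX___X

11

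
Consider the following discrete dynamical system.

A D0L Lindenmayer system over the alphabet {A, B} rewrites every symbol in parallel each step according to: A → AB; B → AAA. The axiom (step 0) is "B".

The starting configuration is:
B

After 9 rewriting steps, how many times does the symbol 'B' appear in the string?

651

0) B
1) AAA
2) ABABAB
3) ABAAAABAAAABAAA
4) ABAAAABABABABAAAABABABABAAAABABAB
5) ABAAAABABABABAAAABAAAABAAAABAAAABABABABAAAABAAAABAAAABAAAABABABABAAAABAAAABAAA
6) ABAAAABABABABAAAABAAAABAAAABAAAABABABABAAAABABABABAAAABABA…BAAAABABABABAAAABAAAABAAAABAAAABABABABAAAABABABABAAAABABAB  (len 177)
7) ABAAAABABABABAAAABAAAABAAAABAAAABABABABAAAABABABABAAAABABA…AABAAAABAAAABABABABAAAABAAAABAAAABAAAABABABABAAAABAAAABAAA  (len 411)
8) ABAAAABABABABAAAABAAAABAAAABAAAABABABABAAAABABABABAAAABABA…BAAAABABABABAAAABAAAABAAAABAAAABABABABAAAABABABABAAAABABAB  (len 942)
9) ABAAAABABABABAAAABAAAABAAAABAAAABABABABAAAABABABABAAAABABA…AABAAAABAAAABABABABAAAABAAAABAAAABAAAABABABABAAAABAAAABAAA  (len 2175)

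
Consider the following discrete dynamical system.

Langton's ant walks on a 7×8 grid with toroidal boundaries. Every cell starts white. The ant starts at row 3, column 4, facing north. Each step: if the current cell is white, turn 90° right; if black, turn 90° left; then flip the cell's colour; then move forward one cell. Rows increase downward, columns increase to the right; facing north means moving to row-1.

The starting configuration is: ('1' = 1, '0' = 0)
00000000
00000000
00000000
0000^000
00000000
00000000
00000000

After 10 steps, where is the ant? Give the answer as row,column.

4,3

step 0: 00000000
00000000
00000000
0000^000
00000000
00000000
00000000
step 1: 00000000
00000000
00000000
00001>00
00000000
00000000
00000000
step 2: 00000000
00000000
00000000
00001100
00000v00
00000000
00000000
step 3: 00000000
00000000
00000000
00001100
0000<100
00000000
00000000
step 4: 00000000
00000000
00000000
0000^100
00001100
00000000
00000000
step 5: 00000000
00000000
00000000
000<0100
00001100
00000000
00000000
step 6: 00000000
00000000
000^0000
00010100
00001100
00000000
00000000
step 7: 00000000
00000000
0001>000
00010100
00001100
00000000
00000000
step 8: 00000000
00000000
00011000
0001v100
00001100
00000000
00000000
step 9: 00000000
00000000
00011000
000<1100
00001100
00000000
00000000
step 10: 00000000
00000000
00011000
00001100
000v1100
00000000
00000000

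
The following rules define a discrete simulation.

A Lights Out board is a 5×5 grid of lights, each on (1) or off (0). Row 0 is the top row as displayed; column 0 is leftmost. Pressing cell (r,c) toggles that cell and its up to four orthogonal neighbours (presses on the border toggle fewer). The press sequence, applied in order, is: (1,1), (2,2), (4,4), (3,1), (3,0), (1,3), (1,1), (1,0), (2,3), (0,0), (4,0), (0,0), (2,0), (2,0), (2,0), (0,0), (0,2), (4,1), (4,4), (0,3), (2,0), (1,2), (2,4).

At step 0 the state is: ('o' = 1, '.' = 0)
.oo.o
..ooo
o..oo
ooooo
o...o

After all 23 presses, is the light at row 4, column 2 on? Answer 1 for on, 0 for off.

t=0: .oo.o
..ooo
o..oo
ooooo
o...o
t=1: ..o.o
oo.oo
oo.oo
ooooo
o...o
t=2: ..o.o
ooooo
o.o.o
oo.oo
o...o
t=3: ..o.o
ooooo
o.o.o
oo.o.
o..o.
t=4: ..o.o
ooooo
ooo.o
..oo.
oo.o.
t=5: ..o.o
ooooo
.oo.o
oooo.
.o.o.
t=6: ..ooo
oo...
.oooo
oooo.
.o.o.
t=7: .oooo
..o..
..ooo
oooo.
.o.o.
t=8: ooooo
ooo..
o.ooo
oooo.
.o.o.
t=9: ooooo
oooo.
o....
ooo..
.o.o.
t=10: ..ooo
.ooo.
o....
ooo..
.o.o.
t=11: ..ooo
.ooo.
o....
.oo..
o..o.
t=12: ooooo
oooo.
o....
.oo..
o..o.
t=13: ooooo
.ooo.
.o...
ooo..
o..o.
t=14: ooooo
oooo.
o....
.oo..
o..o.
t=15: ooooo
.ooo.
.o...
ooo..
o..o.
t=16: ..ooo
oooo.
.o...
ooo..
o..o.
t=17: .o..o
oo.o.
.o...
ooo..
o..o.
t=18: .o..o
oo.o.
.o...
o.o..
.ooo.
t=19: .o..o
oo.o.
.o...
o.o.o
.oo.o
t=20: .ooo.
oo...
.o...
o.o.o
.oo.o
t=21: .ooo.
.o...
o....
..o.o
.oo.o
t=22: .o.o.
..oo.
o.o..
..o.o
.oo.o
t=23: .o.o.
..ooo
o.ooo
..o..
.oo.o

1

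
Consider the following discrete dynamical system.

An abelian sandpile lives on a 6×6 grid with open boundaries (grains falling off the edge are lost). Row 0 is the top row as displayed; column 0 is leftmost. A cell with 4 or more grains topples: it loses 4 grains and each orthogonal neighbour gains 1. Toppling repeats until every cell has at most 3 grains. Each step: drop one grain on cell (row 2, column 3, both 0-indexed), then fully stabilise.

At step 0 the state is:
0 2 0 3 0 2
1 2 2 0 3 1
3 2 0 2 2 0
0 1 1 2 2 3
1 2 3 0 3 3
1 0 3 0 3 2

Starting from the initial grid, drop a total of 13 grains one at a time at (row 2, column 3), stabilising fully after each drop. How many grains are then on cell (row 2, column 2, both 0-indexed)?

3

k=0  0 2 0 3 0 2
1 2 2 0 3 1
3 2 0 2 2 0
0 1 1 2 2 3
1 2 3 0 3 3
1 0 3 0 3 2
k=1  0 2 0 3 0 2
1 2 2 0 3 1
3 2 0 3 2 0
0 1 1 2 2 3
1 2 3 0 3 3
1 0 3 0 3 2
k=2  0 2 0 3 0 2
1 2 2 1 3 1
3 2 1 0 3 0
0 1 1 3 2 3
1 2 3 0 3 3
1 0 3 0 3 2
k=3  0 2 0 3 0 2
1 2 2 1 3 1
3 2 1 1 3 0
0 1 1 3 2 3
1 2 3 0 3 3
1 0 3 0 3 2
k=4  0 2 0 3 0 2
1 2 2 1 3 1
3 2 1 2 3 0
0 1 1 3 2 3
1 2 3 0 3 3
1 0 3 0 3 2
k=5  0 2 0 3 0 2
1 2 2 1 3 1
3 2 1 3 3 0
0 1 1 3 2 3
1 2 3 0 3 3
1 0 3 0 3 2
k=6  0 2 0 3 1 2
1 2 2 3 0 2
3 2 2 2 2 2
0 1 2 1 2 1
1 2 3 2 2 2
1 0 3 1 1 0
k=7  0 2 0 3 1 2
1 2 2 3 0 2
3 2 2 3 2 2
0 1 2 1 2 1
1 2 3 2 2 2
1 0 3 1 1 0
k=8  0 2 1 0 2 2
1 2 3 1 1 2
3 2 3 1 3 2
0 1 2 2 2 1
1 2 3 2 2 2
1 0 3 1 1 0
k=9  0 2 1 0 2 2
1 2 3 1 1 2
3 2 3 2 3 2
0 1 2 2 2 1
1 2 3 2 2 2
1 0 3 1 1 0
k=10  0 2 1 0 2 2
1 2 3 1 1 2
3 2 3 3 3 2
0 1 2 2 2 1
1 2 3 2 2 2
1 0 3 1 1 0
k=11  0 2 2 0 2 2
1 3 0 3 2 2
3 3 1 2 0 3
0 1 3 3 3 1
1 2 3 2 2 2
1 0 3 1 1 0
k=12  0 2 2 0 2 2
1 3 0 3 2 2
3 3 1 3 0 3
0 1 3 3 3 1
1 2 3 2 2 2
1 0 3 1 1 0
k=13  0 2 2 1 2 2
1 3 1 0 3 2
3 3 3 2 2 3
0 2 1 3 1 2
1 3 2 1 0 3
1 1 0 3 2 0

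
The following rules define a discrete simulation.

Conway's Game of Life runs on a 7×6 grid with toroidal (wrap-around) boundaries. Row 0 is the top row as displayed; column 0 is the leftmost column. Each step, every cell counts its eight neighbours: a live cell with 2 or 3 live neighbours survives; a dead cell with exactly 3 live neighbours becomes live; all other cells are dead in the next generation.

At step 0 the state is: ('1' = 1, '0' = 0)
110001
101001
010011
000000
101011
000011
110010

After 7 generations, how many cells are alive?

[0] 110001
101001
010011
000000
101011
000011
110010
[1] 001010
001000
010011
010100
100110
000000
010010
[2] 011000
011011
110110
010100
001110
000111
000100
[3] 110010
000011
000000
110001
000001
000001
000100
[4] 100110
100011
000010
100001
000011
000010
100011
[5] 010100
100000
000010
100000
100010
100100
100000
[6] 110000
000000
000001
000000
110000
110000
111000
[7] 101000
100000
000000
100000
110000
000001
001001

9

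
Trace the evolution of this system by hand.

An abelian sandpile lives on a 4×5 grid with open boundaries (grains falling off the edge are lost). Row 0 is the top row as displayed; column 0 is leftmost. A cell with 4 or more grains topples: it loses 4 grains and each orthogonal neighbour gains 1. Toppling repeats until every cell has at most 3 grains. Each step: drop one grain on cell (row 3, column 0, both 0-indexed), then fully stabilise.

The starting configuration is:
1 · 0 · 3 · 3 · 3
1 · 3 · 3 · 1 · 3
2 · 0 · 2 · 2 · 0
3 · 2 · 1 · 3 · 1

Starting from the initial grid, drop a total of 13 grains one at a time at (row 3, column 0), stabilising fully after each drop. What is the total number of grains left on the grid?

step 0: 1 · 0 · 3 · 3 · 3
1 · 3 · 3 · 1 · 3
2 · 0 · 2 · 2 · 0
3 · 2 · 1 · 3 · 1
step 1: 1 · 0 · 3 · 3 · 3
1 · 3 · 3 · 1 · 3
3 · 0 · 2 · 2 · 0
0 · 3 · 1 · 3 · 1
step 2: 1 · 0 · 3 · 3 · 3
1 · 3 · 3 · 1 · 3
3 · 0 · 2 · 2 · 0
1 · 3 · 1 · 3 · 1
step 3: 1 · 0 · 3 · 3 · 3
1 · 3 · 3 · 1 · 3
3 · 0 · 2 · 2 · 0
2 · 3 · 1 · 3 · 1
step 4: 1 · 0 · 3 · 3 · 3
1 · 3 · 3 · 1 · 3
3 · 0 · 2 · 2 · 0
3 · 3 · 1 · 3 · 1
step 5: 1 · 0 · 3 · 3 · 3
2 · 3 · 3 · 1 · 3
0 · 2 · 2 · 2 · 0
2 · 0 · 2 · 3 · 1
step 6: 1 · 0 · 3 · 3 · 3
2 · 3 · 3 · 1 · 3
0 · 2 · 2 · 2 · 0
3 · 0 · 2 · 3 · 1
step 7: 1 · 0 · 3 · 3 · 3
2 · 3 · 3 · 1 · 3
1 · 2 · 2 · 2 · 0
0 · 1 · 2 · 3 · 1
step 8: 1 · 0 · 3 · 3 · 3
2 · 3 · 3 · 1 · 3
1 · 2 · 2 · 2 · 0
1 · 1 · 2 · 3 · 1
step 9: 1 · 0 · 3 · 3 · 3
2 · 3 · 3 · 1 · 3
1 · 2 · 2 · 2 · 0
2 · 1 · 2 · 3 · 1
step 10: 1 · 0 · 3 · 3 · 3
2 · 3 · 3 · 1 · 3
1 · 2 · 2 · 2 · 0
3 · 1 · 2 · 3 · 1
step 11: 1 · 0 · 3 · 3 · 3
2 · 3 · 3 · 1 · 3
2 · 2 · 2 · 2 · 0
0 · 2 · 2 · 3 · 1
step 12: 1 · 0 · 3 · 3 · 3
2 · 3 · 3 · 1 · 3
2 · 2 · 2 · 2 · 0
1 · 2 · 2 · 3 · 1
step 13: 1 · 0 · 3 · 3 · 3
2 · 3 · 3 · 1 · 3
2 · 2 · 2 · 2 · 0
2 · 2 · 2 · 3 · 1

40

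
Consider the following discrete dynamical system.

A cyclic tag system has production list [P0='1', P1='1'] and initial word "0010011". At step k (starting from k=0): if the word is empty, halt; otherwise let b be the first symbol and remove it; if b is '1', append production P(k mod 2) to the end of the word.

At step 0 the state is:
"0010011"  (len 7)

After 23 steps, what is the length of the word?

3

step 0: "0010011"  (len 7)
step 1: "010011"  (len 6)
step 2: "10011"  (len 5)
step 3: "00111"  (len 5)
step 4: "0111"  (len 4)
step 5: "111"  (len 3)
step 6: "111"  (len 3)
step 7: "111"  (len 3)
step 8: "111"  (len 3)
step 9: "111"  (len 3)
step 10: "111"  (len 3)
step 11: "111"  (len 3)
step 12: "111"  (len 3)
step 13: "111"  (len 3)
step 14: "111"  (len 3)
step 15: "111"  (len 3)
step 16: "111"  (len 3)
step 17: "111"  (len 3)
step 18: "111"  (len 3)
step 19: "111"  (len 3)
step 20: "111"  (len 3)
step 21: "111"  (len 3)
step 22: "111"  (len 3)
step 23: "111"  (len 3)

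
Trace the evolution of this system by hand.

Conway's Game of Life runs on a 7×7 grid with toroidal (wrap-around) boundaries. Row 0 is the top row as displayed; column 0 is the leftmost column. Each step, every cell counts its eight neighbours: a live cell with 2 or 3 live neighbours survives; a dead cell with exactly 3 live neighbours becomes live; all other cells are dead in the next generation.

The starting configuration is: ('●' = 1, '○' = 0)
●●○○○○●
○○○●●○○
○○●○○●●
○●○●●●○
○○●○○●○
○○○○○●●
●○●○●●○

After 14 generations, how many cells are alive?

9

step 0: ●●○○○○●
○○○●●○○
○○●○○●●
○●○●●●○
○○●○○●○
○○○○○●●
●○●○●●○
step 1: ●●●○○○●
○●●●●○○
○○●○○○●
○●○●○○○
○○●●○○○
○●○●○○○
○○○○●○○
step 2: ●○○○●●○
○○○○○●●
●○○○●○○
○●○●○○○
○●○●●○○
○○○●●○○
○○○●○○○
step 3: ○○○○●●○
●○○○○○○
●○○○●●●
●●○●○○○
○○○○○○○
○○○○○○○
○○○●○●○
step 4: ○○○○●●●
●○○○○○○
○○○○●●○
●●○○●●○
○○○○○○○
○○○○○○○
○○○○○●○
step 5: ○○○○●●●
○○○○○○○
●●○○●●○
○○○○●●●
○○○○○○○
○○○○○○○
○○○○●●●
step 6: ○○○○●○●
●○○○○○○
●○○○●○○
●○○○●○●
○○○○○●○
○○○○○●○
○○○○●○●
step 7: ●○○○○○●
●○○○○●●
●●○○○●○
●○○○●○●
○○○○●●○
○○○○●●●
○○○○●○●
step 8: ○○○○○○○
○○○○○●○
○●○○●○○
●●○○●○○
●○○●○○○
○○○●○○●
○○○○●○○
step 9: ○○○○○○○
○○○○○○○
●●○○●●○
●●●●●○○
●●●●●○●
○○○●●○○
○○○○○○○
step 10: ○○○○○○○
○○○○○○○
●○○○●●●
○○○○○○○
○○○○○○●
●●○○●●○
○○○○○○○
step 11: ○○○○○○○
○○○○○●●
○○○○○●●
●○○○○○○
●○○○○●●
●○○○○●●
○○○○○○○
step 12: ○○○○○○○
○○○○○●●
●○○○○●○
●○○○○○○
○●○○○●○
●○○○○●○
○○○○○○●
step 13: ○○○○○●●
○○○○○●●
●○○○○●○
●●○○○○○
●●○○○○○
●○○○○●○
○○○○○○●
step 14: ●○○○○○○
●○○○●○○
●●○○○●○
○○○○○○○
○○○○○○○
●●○○○○○
●○○○○○○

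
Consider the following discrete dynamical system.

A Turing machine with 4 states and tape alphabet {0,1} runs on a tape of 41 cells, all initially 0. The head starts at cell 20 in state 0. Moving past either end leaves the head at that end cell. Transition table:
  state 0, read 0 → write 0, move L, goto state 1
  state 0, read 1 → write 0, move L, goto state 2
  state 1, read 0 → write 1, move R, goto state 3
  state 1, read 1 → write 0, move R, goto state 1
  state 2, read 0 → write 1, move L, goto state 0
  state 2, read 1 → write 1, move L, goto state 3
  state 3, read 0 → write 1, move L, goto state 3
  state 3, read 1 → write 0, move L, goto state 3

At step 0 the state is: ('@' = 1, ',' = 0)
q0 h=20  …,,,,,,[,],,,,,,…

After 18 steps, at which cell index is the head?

4

step 0: q0 h=20  …,,,,,,[,],,,,,,…
step 1: q1 h=19  …,,,,,,[,],,,,,,…
step 2: q3 h=20  …,,,,,@[,],,,,,,…
step 3: q3 h=19  …,,,,,,[@]@,,,,,…
step 4: q3 h=18  …,,,,,,[,],@,,,,…
step 5: q3 h=17  …,,,,,,[,]@,@,,,…
step 6: q3 h=16  …,,,,,,[,]@@,@,,…
step 7: q3 h=15  …,,,,,,[,]@@@,@,…
step 8: q3 h=14  …,,,,,,[,]@@@@,@…
step 9: q3 h=13  …,,,,,,[,]@@@@@,…
step 10: q3 h=12  …,,,,,,[,]@@@@@@…
step 11: q3 h=11  …,,,,,,[,]@@@@@@…
step 12: q3 h=10  …,,,,,,[,]@@@@@@…
step 13: q3 h= 9  …,,,,,,[,]@@@@@@…
step 14: q3 h= 8  …,,,,,,[,]@@@@@@…
step 15: q3 h= 7  …,,,,,,[,]@@@@@@…
step 16: q3 h= 6  |,,,,,,[,]@@@@@@…
step 17: q3 h= 5  |,,,,,[,]@@@@@@…
step 18: q3 h= 4  |,,,,[,]@@@@@@…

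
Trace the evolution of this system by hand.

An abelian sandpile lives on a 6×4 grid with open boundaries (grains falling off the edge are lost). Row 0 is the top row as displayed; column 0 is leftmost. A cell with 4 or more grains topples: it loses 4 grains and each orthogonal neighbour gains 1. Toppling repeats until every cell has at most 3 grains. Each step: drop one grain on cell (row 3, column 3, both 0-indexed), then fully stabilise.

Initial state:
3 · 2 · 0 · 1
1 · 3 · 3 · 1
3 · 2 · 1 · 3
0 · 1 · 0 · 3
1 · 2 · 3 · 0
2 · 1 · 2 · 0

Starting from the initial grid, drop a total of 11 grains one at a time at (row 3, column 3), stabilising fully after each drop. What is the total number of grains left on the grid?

0) 3 · 2 · 0 · 1
1 · 3 · 3 · 1
3 · 2 · 1 · 3
0 · 1 · 0 · 3
1 · 2 · 3 · 0
2 · 1 · 2 · 0
1) 3 · 2 · 0 · 1
1 · 3 · 3 · 2
3 · 2 · 2 · 0
0 · 1 · 1 · 1
1 · 2 · 3 · 1
2 · 1 · 2 · 0
2) 3 · 2 · 0 · 1
1 · 3 · 3 · 2
3 · 2 · 2 · 0
0 · 1 · 1 · 2
1 · 2 · 3 · 1
2 · 1 · 2 · 0
3) 3 · 2 · 0 · 1
1 · 3 · 3 · 2
3 · 2 · 2 · 0
0 · 1 · 1 · 3
1 · 2 · 3 · 1
2 · 1 · 2 · 0
4) 3 · 2 · 0 · 1
1 · 3 · 3 · 2
3 · 2 · 2 · 1
0 · 1 · 2 · 0
1 · 2 · 3 · 2
2 · 1 · 2 · 0
5) 3 · 2 · 0 · 1
1 · 3 · 3 · 2
3 · 2 · 2 · 1
0 · 1 · 2 · 1
1 · 2 · 3 · 2
2 · 1 · 2 · 0
6) 3 · 2 · 0 · 1
1 · 3 · 3 · 2
3 · 2 · 2 · 1
0 · 1 · 2 · 2
1 · 2 · 3 · 2
2 · 1 · 2 · 0
7) 3 · 2 · 0 · 1
1 · 3 · 3 · 2
3 · 2 · 2 · 1
0 · 1 · 2 · 3
1 · 2 · 3 · 2
2 · 1 · 2 · 0
8) 3 · 2 · 0 · 1
1 · 3 · 3 · 2
3 · 2 · 2 · 2
0 · 1 · 3 · 0
1 · 2 · 3 · 3
2 · 1 · 2 · 0
9) 3 · 2 · 0 · 1
1 · 3 · 3 · 2
3 · 2 · 2 · 2
0 · 1 · 3 · 1
1 · 2 · 3 · 3
2 · 1 · 2 · 0
10) 3 · 2 · 0 · 1
1 · 3 · 3 · 2
3 · 2 · 2 · 2
0 · 1 · 3 · 2
1 · 2 · 3 · 3
2 · 1 · 2 · 0
11) 3 · 2 · 0 · 1
1 · 3 · 3 · 2
3 · 2 · 2 · 2
0 · 1 · 3 · 3
1 · 2 · 3 · 3
2 · 1 · 2 · 0

45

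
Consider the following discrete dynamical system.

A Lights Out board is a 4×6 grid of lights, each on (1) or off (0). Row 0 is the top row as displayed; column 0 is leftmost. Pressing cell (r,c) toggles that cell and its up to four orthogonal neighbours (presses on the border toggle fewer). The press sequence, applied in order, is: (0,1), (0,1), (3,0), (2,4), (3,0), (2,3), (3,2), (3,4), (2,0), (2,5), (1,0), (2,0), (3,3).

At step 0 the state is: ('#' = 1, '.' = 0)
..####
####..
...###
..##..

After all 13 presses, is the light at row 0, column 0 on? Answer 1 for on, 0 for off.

gen 0: ..####
####..
...###
..##..
gen 1: ##.###
#.##..
...###
..##..
gen 2: ..####
####..
...###
..##..
gen 3: ..####
####..
#..###
####..
gen 4: ..####
#####.
#.....
#####.
gen 5: ..####
#####.
......
..###.
gen 6: ..####
###.#.
..###.
..#.#.
gen 7: ..####
###.#.
...##.
.#.##.
gen 8: ..####
###.#.
...#..
.#...#
gen 9: ..####
.##.#.
##.#..
##...#
gen 10: ..####
.##.##
##.###
##....
gen 11: #.####
#.#.##
.#.###
##....
gen 12: #.####
..#.##
#..###
.#....
gen 13: #.####
..#.##
#...##
.####.

1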